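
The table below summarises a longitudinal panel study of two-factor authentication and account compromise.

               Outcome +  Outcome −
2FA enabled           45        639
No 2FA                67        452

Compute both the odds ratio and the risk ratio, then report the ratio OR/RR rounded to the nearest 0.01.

0.93

Cells: a = 45, b = 639, c = 67, d = 452.
OR = (45·452)/(639·67) = 20340/42813 = 0.47509
Risk in exposed = 45/684 = 0.06579; risk in unexposed = 67/519 = 0.12909; RR = 0.50962
OR/RR = 0.47509 / 0.50962 = 0.93224
The outcome is not rare, so the OR lies further from 1 than the RR.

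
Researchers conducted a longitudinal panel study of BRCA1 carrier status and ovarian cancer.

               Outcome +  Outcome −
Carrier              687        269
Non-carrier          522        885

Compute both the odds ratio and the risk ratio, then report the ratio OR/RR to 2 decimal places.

2.24

Cells: a = 687, b = 269, c = 522, d = 885.
OR = (687·885)/(269·522) = 607995/140418 = 4.32989
Risk in exposed = 687/956 = 0.71862; risk in unexposed = 522/1407 = 0.37100; RR = 1.93697
OR/RR = 4.32989 / 1.93697 = 2.23540
The outcome is not rare, so the OR lies further from 1 than the RR.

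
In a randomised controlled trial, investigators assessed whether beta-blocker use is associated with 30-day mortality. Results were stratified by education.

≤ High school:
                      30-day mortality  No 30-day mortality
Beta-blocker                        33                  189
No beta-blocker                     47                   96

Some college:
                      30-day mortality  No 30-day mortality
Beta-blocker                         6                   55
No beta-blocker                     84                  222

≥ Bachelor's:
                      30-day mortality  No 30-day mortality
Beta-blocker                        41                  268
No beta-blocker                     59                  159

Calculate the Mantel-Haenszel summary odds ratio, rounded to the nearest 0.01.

0.37

OR_MH = Σ(aᵢdᵢ/nᵢ) / Σ(bᵢcᵢ/nᵢ), where nᵢ is the stratum total.
Stratum 1 (≤ High school): n = 365; a·d/n = 33·96/365 = 8.6795; b·c/n = 189·47/365 = 24.3370
Stratum 2 (Some college): n = 367; a·d/n = 6·222/367 = 3.6294; b·c/n = 55·84/367 = 12.5886
Stratum 3 (≥ Bachelor's): n = 527; a·d/n = 41·159/527 = 12.3700; b·c/n = 268·59/527 = 30.0038
OR_MH = (8.6795 + 3.6294 + 12.3700) / (24.3370 + 12.5886 + 30.0038) = 24.6789 / 66.9293 = 0.36873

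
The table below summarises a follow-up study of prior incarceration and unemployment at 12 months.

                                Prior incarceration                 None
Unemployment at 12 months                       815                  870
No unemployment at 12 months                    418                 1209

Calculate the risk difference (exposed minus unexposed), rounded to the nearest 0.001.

Reading the table with exposure as columns: a = 815 (Prior incarceration, case), b = 418 (Prior incarceration, non-case), c = 870 (None, case), d = 1209.
Risk in exposed = 815/1233 = 0.660989; risk in unexposed = 870/2079 = 0.418470.
Risk difference = 0.660989 − 0.418470 = 0.242519

0.243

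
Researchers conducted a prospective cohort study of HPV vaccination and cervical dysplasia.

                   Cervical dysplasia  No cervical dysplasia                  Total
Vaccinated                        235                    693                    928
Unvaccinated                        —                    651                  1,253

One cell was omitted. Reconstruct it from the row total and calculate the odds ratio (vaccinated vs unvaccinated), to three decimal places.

The missing cell is in the unexposed row: 1253 − 651 = 602.
So a = 235, b = 693, c = 602, d = 651.
OR = (a·d)/(b·c) = (235 × 651) / (693 × 602) = 152985 / 417186 = 0.36671

0.367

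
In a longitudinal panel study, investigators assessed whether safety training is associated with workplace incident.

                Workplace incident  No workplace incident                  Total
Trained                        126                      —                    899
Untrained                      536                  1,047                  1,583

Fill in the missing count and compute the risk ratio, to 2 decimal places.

0.41

The missing cell is in the exposed row: 899 − 126 = 773.
So a = 126, b = 773, c = 536, d = 1047.
RR = [a/(a+b)] / [c/(c+d)] = (126/899) / (536/1583) = 0.14016/0.33860 = 0.41393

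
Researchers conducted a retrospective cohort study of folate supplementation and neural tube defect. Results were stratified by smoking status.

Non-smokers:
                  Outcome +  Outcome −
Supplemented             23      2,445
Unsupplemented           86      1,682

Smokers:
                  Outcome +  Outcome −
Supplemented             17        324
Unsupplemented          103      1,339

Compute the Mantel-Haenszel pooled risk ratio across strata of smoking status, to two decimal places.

0.33

RR_MH = Σ(aᵢ·n₀ᵢ/nᵢ) / Σ(cᵢ·n₁ᵢ/nᵢ), with n₁ᵢ = aᵢ+bᵢ (exposed), n₀ᵢ = cᵢ+dᵢ (unexposed), nᵢ = n₁ᵢ+n₀ᵢ.
Stratum 1 (Non-smokers): n₁ = 2468, n₀ = 1768, n = 4236; a·n₀/n = 23·1768/4236 = 9.5996; c·n₁/n = 86·2468/4236 = 50.1058
Stratum 2 (Smokers): n₁ = 341, n₀ = 1442, n = 1783; a·n₀/n = 17·1442/1783 = 13.7487; c·n₁/n = 103·341/1783 = 19.6988
RR_MH = (9.5996 + 13.7487) / (50.1058 + 19.6988) = 23.3484 / 69.8046 = 0.33448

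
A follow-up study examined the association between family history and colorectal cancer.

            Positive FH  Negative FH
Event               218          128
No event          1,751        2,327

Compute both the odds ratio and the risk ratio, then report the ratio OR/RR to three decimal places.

1.066

Reading the table with exposure as columns: a = 218 (Positive FH, case), b = 1751 (Positive FH, non-case), c = 128 (Negative FH, case), d = 2327.
OR = (218·2327)/(1751·128) = 507286/224128 = 2.26338
Risk in exposed = 218/1969 = 0.11072; risk in unexposed = 128/2455 = 0.05214; RR = 2.12350
OR/RR = 2.26338 / 2.12350 = 1.06587
The outcome is not rare, so the OR lies further from 1 than the RR.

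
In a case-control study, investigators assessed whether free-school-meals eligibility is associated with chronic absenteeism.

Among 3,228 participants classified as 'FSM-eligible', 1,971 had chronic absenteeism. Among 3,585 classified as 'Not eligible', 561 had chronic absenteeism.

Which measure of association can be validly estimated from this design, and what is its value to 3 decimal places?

8.452

From the description: a = 1971, b = 1257, c = 561, d = 3024.
This is a case-control study: participants were sampled on outcome status, so risks in the source population cannot be estimated directly — relative risk is not valid here. The odds ratio is the appropriate measure.
OR = (a·d)/(b·c) = (1971 × 3024) / (1257 × 561) = 5960304 / 705177 = 8.45221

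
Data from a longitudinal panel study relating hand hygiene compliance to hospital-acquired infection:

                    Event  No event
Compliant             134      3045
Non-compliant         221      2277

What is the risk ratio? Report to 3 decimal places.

Cells: a = 134, b = 3045, c = 221, d = 2277.
Risk in exposed = 134/3179 = 0.04215; risk in unexposed = 221/2498 = 0.08847.
RR = 0.04215 / 0.08847 = 0.47645
The risk is 52% lower among the exposed than among the unexposed.

0.476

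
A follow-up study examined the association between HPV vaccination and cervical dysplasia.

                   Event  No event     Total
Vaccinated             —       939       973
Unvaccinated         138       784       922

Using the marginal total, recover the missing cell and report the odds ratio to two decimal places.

The missing cell is in the exposed row: 973 − 939 = 34.
So a = 34, b = 939, c = 138, d = 784.
OR = (a·d)/(b·c) = (34 × 784) / (939 × 138) = 26656 / 129582 = 0.20571

0.21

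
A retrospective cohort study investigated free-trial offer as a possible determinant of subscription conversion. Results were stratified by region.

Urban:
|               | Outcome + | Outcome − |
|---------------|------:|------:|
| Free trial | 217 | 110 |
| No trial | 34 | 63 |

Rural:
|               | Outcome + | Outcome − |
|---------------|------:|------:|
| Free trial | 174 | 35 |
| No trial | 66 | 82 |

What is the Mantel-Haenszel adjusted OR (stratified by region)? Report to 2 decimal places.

4.72

OR_MH = Σ(aᵢdᵢ/nᵢ) / Σ(bᵢcᵢ/nᵢ), where nᵢ is the stratum total.
Stratum 1 (Urban): n = 424; a·d/n = 217·63/424 = 32.2429; b·c/n = 110·34/424 = 8.8208
Stratum 2 (Rural): n = 357; a·d/n = 174·82/357 = 39.9664; b·c/n = 35·66/357 = 6.4706
OR_MH = (32.2429 + 39.9664) / (8.8208 + 6.4706) = 72.2093 / 15.2913 = 4.72223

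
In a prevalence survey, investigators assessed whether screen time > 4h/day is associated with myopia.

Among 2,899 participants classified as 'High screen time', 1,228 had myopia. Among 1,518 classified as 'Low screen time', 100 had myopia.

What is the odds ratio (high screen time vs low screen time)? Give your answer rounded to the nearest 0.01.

10.42

From the description: a = 1228, b = 1671, c = 100, d = 1418.
OR = (a·d)/(b·c) = (1228 × 1418) / (1671 × 100) = 1741304 / 167100 = 10.42073
The odds of myopia are about 10.42 times as high in the high screen time group.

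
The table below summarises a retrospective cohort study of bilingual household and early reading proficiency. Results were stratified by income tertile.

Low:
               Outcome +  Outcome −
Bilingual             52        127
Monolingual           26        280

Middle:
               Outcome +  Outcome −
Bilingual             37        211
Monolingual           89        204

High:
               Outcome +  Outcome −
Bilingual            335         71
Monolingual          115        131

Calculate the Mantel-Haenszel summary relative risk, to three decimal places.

1.469

RR_MH = Σ(aᵢ·n₀ᵢ/nᵢ) / Σ(cᵢ·n₁ᵢ/nᵢ), with n₁ᵢ = aᵢ+bᵢ (exposed), n₀ᵢ = cᵢ+dᵢ (unexposed), nᵢ = n₁ᵢ+n₀ᵢ.
Stratum 1 (Low): n₁ = 179, n₀ = 306, n = 485; a·n₀/n = 52·306/485 = 32.8082; c·n₁/n = 26·179/485 = 9.5959
Stratum 2 (Middle): n₁ = 248, n₀ = 293, n = 541; a·n₀/n = 37·293/541 = 20.0388; c·n₁/n = 89·248/541 = 40.7985
Stratum 3 (High): n₁ = 406, n₀ = 246, n = 652; a·n₀/n = 335·246/652 = 126.3957; c·n₁/n = 115·406/652 = 71.6104
RR_MH = (32.8082 + 20.0388 + 126.3957) / (9.5959 + 40.7985 + 71.6104) = 179.2428 / 122.0048 = 1.46914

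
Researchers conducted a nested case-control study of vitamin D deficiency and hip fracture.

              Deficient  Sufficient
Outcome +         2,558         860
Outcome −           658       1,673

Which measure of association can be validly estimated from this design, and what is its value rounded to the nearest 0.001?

7.563

Reading the table with exposure as columns: a = 2558 (Deficient, case), b = 658 (Deficient, non-case), c = 860 (Sufficient, case), d = 1673.
This is a nested case-control study: participants were sampled on outcome status, so risks in the source population cannot be estimated directly — relative risk is not valid here. The odds ratio is the appropriate measure.
OR = (a·d)/(b·c) = (2558 × 1673) / (658 × 860) = 4279534 / 565880 = 7.56262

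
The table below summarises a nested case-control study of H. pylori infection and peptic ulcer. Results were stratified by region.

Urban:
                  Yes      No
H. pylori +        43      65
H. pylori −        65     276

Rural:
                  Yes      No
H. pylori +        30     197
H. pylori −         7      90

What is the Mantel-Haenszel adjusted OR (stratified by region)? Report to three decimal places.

OR_MH = Σ(aᵢdᵢ/nᵢ) / Σ(bᵢcᵢ/nᵢ), where nᵢ is the stratum total.
Stratum 1 (Urban): n = 449; a·d/n = 43·276/449 = 26.4321; b·c/n = 65·65/449 = 9.4098
Stratum 2 (Rural): n = 324; a·d/n = 30·90/324 = 8.3333; b·c/n = 197·7/324 = 4.2562
OR_MH = (26.4321 + 8.3333) / (9.4098 + 4.2562) = 34.7654 / 13.6660 = 2.54394

2.544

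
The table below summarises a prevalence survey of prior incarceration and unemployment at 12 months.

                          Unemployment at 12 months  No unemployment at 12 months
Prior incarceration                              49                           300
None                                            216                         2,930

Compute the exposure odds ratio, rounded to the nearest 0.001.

Cells: a = 49, b = 300, c = 216, d = 2930.
OR = (a·d)/(b·c) = (49 × 2930) / (300 × 216) = 143570 / 64800 = 2.21559
The odds of unemployment at 12 months are about 2.22 times as high in the prior incarceration group.

2.216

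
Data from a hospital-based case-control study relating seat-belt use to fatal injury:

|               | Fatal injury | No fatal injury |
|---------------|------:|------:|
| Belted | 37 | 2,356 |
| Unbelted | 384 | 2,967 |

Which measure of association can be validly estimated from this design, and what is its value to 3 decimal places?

0.121

Cells: a = 37, b = 2356, c = 384, d = 2967.
This is a hospital-based case-control study: participants were sampled on outcome status, so risks in the source population cannot be estimated directly — relative risk is not valid here. The odds ratio is the appropriate measure.
OR = (a·d)/(b·c) = (37 × 2967) / (2356 × 384) = 109779 / 904704 = 0.12134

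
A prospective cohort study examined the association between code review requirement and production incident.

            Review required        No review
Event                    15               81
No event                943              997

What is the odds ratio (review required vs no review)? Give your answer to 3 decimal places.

0.196

Reading the table with exposure as columns: a = 15 (Review required, case), b = 943 (Review required, non-case), c = 81 (No review, case), d = 997.
OR = (a·d)/(b·c) = (15 × 997) / (943 × 81) = 14955 / 76383 = 0.19579
Exposure is associated with lower odds of production incident (OR = 0.20 < 1).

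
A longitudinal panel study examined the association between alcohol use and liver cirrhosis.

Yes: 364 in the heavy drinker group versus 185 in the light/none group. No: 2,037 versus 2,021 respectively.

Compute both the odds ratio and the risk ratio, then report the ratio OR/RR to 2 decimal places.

From the description: a = 364, b = 2037, c = 185, d = 2021.
OR = (364·2021)/(2037·185) = 735644/376845 = 1.95211
Risk in exposed = 364/2401 = 0.15160; risk in unexposed = 185/2206 = 0.08386; RR = 1.80777
OR/RR = 1.95211 / 1.80777 = 1.07985
The outcome is not rare, so the OR lies further from 1 than the RR.

1.08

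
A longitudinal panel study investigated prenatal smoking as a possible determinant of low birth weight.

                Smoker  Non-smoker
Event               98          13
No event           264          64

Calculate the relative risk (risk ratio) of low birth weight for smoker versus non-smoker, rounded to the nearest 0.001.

Reading the table with exposure as columns: a = 98 (Smoker, case), b = 264 (Smoker, non-case), c = 13 (Non-smoker, case), d = 64.
Risk in exposed = 98/362 = 0.27072; risk in unexposed = 13/77 = 0.16883.
RR = 0.27072 / 0.16883 = 1.60348
The risk among the exposed is 1.60 times that among the unexposed.

1.603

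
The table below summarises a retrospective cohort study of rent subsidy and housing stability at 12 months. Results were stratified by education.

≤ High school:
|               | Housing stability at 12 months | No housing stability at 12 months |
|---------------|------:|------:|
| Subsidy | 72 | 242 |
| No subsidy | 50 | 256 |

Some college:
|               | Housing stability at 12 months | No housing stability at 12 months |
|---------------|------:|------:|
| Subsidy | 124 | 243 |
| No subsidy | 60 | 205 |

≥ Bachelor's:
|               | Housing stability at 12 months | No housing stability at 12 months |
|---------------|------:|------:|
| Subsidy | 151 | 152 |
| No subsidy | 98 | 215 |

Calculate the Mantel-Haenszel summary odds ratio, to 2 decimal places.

1.84

OR_MH = Σ(aᵢdᵢ/nᵢ) / Σ(bᵢcᵢ/nᵢ), where nᵢ is the stratum total.
Stratum 1 (≤ High school): n = 620; a·d/n = 72·256/620 = 29.7290; b·c/n = 242·50/620 = 19.5161
Stratum 2 (Some college): n = 632; a·d/n = 124·205/632 = 40.2215; b·c/n = 243·60/632 = 23.0696
Stratum 3 (≥ Bachelor's): n = 616; a·d/n = 151·215/616 = 52.7029; b·c/n = 152·98/616 = 24.1818
OR_MH = (29.7290 + 40.2215 + 52.7029) / (19.5161 + 23.0696 + 24.1818) = 122.6535 / 66.7676 = 1.83702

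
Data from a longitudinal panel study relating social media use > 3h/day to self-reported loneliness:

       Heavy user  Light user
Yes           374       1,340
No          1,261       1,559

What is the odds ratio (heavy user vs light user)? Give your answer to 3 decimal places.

Reading the table with exposure as columns: a = 374 (Heavy user, case), b = 1261 (Heavy user, non-case), c = 1340 (Light user, case), d = 1559.
OR = (a·d)/(b·c) = (374 × 1559) / (1261 × 1340) = 583066 / 1689740 = 0.34506
Exposure is associated with lower odds of self-reported loneliness (OR = 0.35 < 1).

0.345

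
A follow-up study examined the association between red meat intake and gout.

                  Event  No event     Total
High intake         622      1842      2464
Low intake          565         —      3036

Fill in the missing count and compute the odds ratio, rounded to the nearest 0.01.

The missing cell is in the unexposed row: 3036 − 565 = 2471.
So a = 622, b = 1842, c = 565, d = 2471.
OR = (a·d)/(b·c) = (622 × 2471) / (1842 × 565) = 1536962 / 1040730 = 1.47681

1.48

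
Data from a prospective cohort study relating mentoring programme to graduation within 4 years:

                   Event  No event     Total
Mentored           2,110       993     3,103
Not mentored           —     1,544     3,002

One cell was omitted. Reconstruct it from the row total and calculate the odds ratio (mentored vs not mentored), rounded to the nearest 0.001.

2.250

The missing cell is in the unexposed row: 3002 − 1544 = 1458.
So a = 2110, b = 993, c = 1458, d = 1544.
OR = (a·d)/(b·c) = (2110 × 1544) / (993 × 1458) = 3257840 / 1447794 = 2.25021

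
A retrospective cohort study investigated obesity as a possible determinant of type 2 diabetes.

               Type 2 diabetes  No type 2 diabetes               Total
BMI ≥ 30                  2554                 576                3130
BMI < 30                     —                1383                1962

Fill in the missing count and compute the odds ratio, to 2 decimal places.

10.59

The missing cell is in the unexposed row: 1962 − 1383 = 579.
So a = 2554, b = 576, c = 579, d = 1383.
OR = (a·d)/(b·c) = (2554 × 1383) / (576 × 579) = 3532182 / 333504 = 10.59112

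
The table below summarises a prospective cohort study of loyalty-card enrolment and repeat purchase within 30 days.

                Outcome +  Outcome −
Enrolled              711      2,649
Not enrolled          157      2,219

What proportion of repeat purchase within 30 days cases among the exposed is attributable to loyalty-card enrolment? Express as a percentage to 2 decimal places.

Cells: a = 711, b = 2649, c = 157, d = 2219.
Risk in exposed = 711/3360 = 0.21161; risk in unexposed = 157/2376 = 0.06608.
RR = 0.21161/0.06608 = 3.20241
AR% = (RR − 1)/RR × 100 = (3.20241 − 1)/3.20241 × 100 = 68.7735%

68.77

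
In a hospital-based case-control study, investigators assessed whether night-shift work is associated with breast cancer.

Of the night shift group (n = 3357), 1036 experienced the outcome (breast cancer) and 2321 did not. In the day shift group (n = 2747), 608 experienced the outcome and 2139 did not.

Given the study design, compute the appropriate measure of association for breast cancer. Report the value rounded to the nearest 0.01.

From the description: a = 1036, b = 2321, c = 608, d = 2139.
This is a hospital-based case-control study: participants were sampled on outcome status, so risks in the source population cannot be estimated directly — relative risk is not valid here. The odds ratio is the appropriate measure.
OR = (a·d)/(b·c) = (1036 × 2139) / (2321 × 608) = 2216004 / 1411168 = 1.57033

1.57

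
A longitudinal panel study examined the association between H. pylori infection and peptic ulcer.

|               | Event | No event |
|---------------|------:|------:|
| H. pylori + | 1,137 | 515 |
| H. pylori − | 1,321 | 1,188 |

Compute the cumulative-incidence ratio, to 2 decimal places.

Cells: a = 1137, b = 515, c = 1321, d = 1188.
Risk in exposed = 1137/1652 = 0.68826; risk in unexposed = 1321/2509 = 0.52650.
RR = 0.68826 / 0.52650 = 1.30722
The risk among the exposed is 1.31 times that among the unexposed.

1.31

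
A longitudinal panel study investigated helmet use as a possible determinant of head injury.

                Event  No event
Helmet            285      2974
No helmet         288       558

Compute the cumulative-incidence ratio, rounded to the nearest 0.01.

0.26

Cells: a = 285, b = 2974, c = 288, d = 558.
Risk in exposed = 285/3259 = 0.08745; risk in unexposed = 288/846 = 0.34043.
RR = 0.08745 / 0.34043 = 0.25688
The risk is 74% lower among the exposed than among the unexposed.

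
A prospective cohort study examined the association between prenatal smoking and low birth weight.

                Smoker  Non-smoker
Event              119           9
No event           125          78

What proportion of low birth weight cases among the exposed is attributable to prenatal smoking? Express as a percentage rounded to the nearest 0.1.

Reading the table with exposure as columns: a = 119 (Smoker, case), b = 125 (Smoker, non-case), c = 9 (Non-smoker, case), d = 78.
Risk in exposed = 119/244 = 0.48770; risk in unexposed = 9/87 = 0.10345.
RR = 0.48770/0.10345 = 4.71448
AR% = (RR − 1)/RR × 100 = (4.71448 − 1)/4.71448 × 100 = 78.7888%

78.8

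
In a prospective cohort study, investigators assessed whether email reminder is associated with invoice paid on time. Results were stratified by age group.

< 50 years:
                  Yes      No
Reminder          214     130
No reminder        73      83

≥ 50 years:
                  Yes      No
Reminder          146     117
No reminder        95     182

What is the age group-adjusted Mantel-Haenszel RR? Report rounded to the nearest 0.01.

RR_MH = Σ(aᵢ·n₀ᵢ/nᵢ) / Σ(cᵢ·n₁ᵢ/nᵢ), with n₁ᵢ = aᵢ+bᵢ (exposed), n₀ᵢ = cᵢ+dᵢ (unexposed), nᵢ = n₁ᵢ+n₀ᵢ.
Stratum 1 (< 50 years): n₁ = 344, n₀ = 156, n = 500; a·n₀/n = 214·156/500 = 66.7680; c·n₁/n = 73·344/500 = 50.2240
Stratum 2 (≥ 50 years): n₁ = 263, n₀ = 277, n = 540; a·n₀/n = 146·277/540 = 74.8926; c·n₁/n = 95·263/540 = 46.2685
RR_MH = (66.7680 + 74.8926) / (50.2240 + 46.2685) = 141.6606 / 96.4925 = 1.46810

1.47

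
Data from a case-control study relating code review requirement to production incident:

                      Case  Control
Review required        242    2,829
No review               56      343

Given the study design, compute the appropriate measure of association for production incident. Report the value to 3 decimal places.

0.524

Cells: a = 242, b = 2829, c = 56, d = 343.
This is a case-control study: participants were sampled on outcome status, so risks in the source population cannot be estimated directly — relative risk is not valid here. The odds ratio is the appropriate measure.
OR = (a·d)/(b·c) = (242 × 343) / (2829 × 56) = 83006 / 158424 = 0.52395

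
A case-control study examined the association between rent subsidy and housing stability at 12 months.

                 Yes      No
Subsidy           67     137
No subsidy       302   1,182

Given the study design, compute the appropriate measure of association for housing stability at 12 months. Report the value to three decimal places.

1.914

Cells: a = 67, b = 137, c = 302, d = 1182.
This is a case-control study: participants were sampled on outcome status, so risks in the source population cannot be estimated directly — relative risk is not valid here. The odds ratio is the appropriate measure.
OR = (a·d)/(b·c) = (67 × 1182) / (137 × 302) = 79194 / 41374 = 1.91410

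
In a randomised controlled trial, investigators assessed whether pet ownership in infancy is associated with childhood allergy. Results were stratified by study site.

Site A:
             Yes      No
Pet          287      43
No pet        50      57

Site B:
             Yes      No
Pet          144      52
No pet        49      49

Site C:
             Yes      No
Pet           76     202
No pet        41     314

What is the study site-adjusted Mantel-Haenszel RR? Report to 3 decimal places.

1.819

RR_MH = Σ(aᵢ·n₀ᵢ/nᵢ) / Σ(cᵢ·n₁ᵢ/nᵢ), with n₁ᵢ = aᵢ+bᵢ (exposed), n₀ᵢ = cᵢ+dᵢ (unexposed), nᵢ = n₁ᵢ+n₀ᵢ.
Stratum 1 (Site A): n₁ = 330, n₀ = 107, n = 437; a·n₀/n = 287·107/437 = 70.2723; c·n₁/n = 50·330/437 = 37.7574
Stratum 2 (Site B): n₁ = 196, n₀ = 98, n = 294; a·n₀/n = 144·98/294 = 48.0000; c·n₁/n = 49·196/294 = 32.6667
Stratum 3 (Site C): n₁ = 278, n₀ = 355, n = 633; a·n₀/n = 76·355/633 = 42.6224; c·n₁/n = 41·278/633 = 18.0063
RR_MH = (70.2723 + 48.0000 + 42.6224) / (37.7574 + 32.6667 + 18.0063) = 160.8947 / 88.4304 = 1.81945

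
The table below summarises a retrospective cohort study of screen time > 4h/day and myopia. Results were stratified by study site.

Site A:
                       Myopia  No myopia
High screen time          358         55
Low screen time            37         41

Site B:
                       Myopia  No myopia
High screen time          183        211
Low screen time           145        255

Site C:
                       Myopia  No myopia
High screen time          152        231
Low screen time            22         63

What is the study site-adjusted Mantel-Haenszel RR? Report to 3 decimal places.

RR_MH = Σ(aᵢ·n₀ᵢ/nᵢ) / Σ(cᵢ·n₁ᵢ/nᵢ), with n₁ᵢ = aᵢ+bᵢ (exposed), n₀ᵢ = cᵢ+dᵢ (unexposed), nᵢ = n₁ᵢ+n₀ᵢ.
Stratum 1 (Site A): n₁ = 413, n₀ = 78, n = 491; a·n₀/n = 358·78/491 = 56.8717; c·n₁/n = 37·413/491 = 31.1222
Stratum 2 (Site B): n₁ = 394, n₀ = 400, n = 794; a·n₀/n = 183·400/794 = 92.1914; c·n₁/n = 145·394/794 = 71.9521
Stratum 3 (Site C): n₁ = 383, n₀ = 85, n = 468; a·n₀/n = 152·85/468 = 27.6068; c·n₁/n = 22·383/468 = 18.0043
RR_MH = (56.8717 + 92.1914 + 27.6068) / (31.1222 + 71.9521 + 18.0043) = 176.6700 / 121.0786 = 1.45913

1.459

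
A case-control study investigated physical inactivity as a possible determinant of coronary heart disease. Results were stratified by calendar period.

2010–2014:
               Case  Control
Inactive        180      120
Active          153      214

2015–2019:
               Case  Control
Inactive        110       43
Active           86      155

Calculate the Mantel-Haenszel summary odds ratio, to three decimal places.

2.737

OR_MH = Σ(aᵢdᵢ/nᵢ) / Σ(bᵢcᵢ/nᵢ), where nᵢ is the stratum total.
Stratum 1 (2010–2014): n = 667; a·d/n = 180·214/667 = 57.7511; b·c/n = 120·153/667 = 27.5262
Stratum 2 (2015–2019): n = 394; a·d/n = 110·155/394 = 43.2741; b·c/n = 43·86/394 = 9.3858
OR_MH = (57.7511 + 43.2741) / (27.5262 + 9.3858) = 101.0252 / 36.9120 = 2.73692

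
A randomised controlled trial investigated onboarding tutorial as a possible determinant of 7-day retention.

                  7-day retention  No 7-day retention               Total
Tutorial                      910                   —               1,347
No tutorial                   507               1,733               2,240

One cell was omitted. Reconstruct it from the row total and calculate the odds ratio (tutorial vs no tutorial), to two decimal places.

7.12

The missing cell is in the exposed row: 1347 − 910 = 437.
So a = 910, b = 437, c = 507, d = 1733.
OR = (a·d)/(b·c) = (910 × 1733) / (437 × 507) = 1577030 / 221559 = 7.11788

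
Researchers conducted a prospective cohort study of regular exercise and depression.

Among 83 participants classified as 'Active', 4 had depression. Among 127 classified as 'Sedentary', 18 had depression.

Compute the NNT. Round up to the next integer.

11

Risk in treated group = 4/83 = 0.04819; risk in control = 18/127 = 0.14173.
Absolute risk reduction = 0.14173 − 0.04819 = 0.09354
NNT = 1 / ARR = 1 / 0.09354 = 10.691 → round up → 11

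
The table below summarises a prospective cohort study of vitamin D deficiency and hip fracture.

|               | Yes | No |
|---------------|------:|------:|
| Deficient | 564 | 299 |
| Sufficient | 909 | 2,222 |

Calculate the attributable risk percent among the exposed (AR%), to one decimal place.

Cells: a = 564, b = 299, c = 909, d = 2222.
Risk in exposed = 564/863 = 0.65353; risk in unexposed = 909/3131 = 0.29032.
RR = 0.65353/0.29032 = 2.25106
AR% = (RR − 1)/RR × 100 = (2.25106 − 1)/2.25106 × 100 = 55.5765%

55.6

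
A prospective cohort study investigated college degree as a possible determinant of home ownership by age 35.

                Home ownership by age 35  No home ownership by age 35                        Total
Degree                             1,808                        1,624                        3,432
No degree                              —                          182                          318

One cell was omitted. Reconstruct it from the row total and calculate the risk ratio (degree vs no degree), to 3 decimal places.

1.232

The missing cell is in the unexposed row: 318 − 182 = 136.
So a = 1808, b = 1624, c = 136, d = 182.
RR = [a/(a+b)] / [c/(c+d)] = (1808/3432) / (136/318) = 0.52681/0.42767 = 1.23180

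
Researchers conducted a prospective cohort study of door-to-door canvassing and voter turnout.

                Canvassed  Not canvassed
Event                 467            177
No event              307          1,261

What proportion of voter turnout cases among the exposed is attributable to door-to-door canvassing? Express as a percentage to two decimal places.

79.60

Reading the table with exposure as columns: a = 467 (Canvassed, case), b = 307 (Canvassed, non-case), c = 177 (Not canvassed, case), d = 1261.
Risk in exposed = 467/774 = 0.60336; risk in unexposed = 177/1438 = 0.12309.
RR = 0.60336/0.12309 = 4.90187
AR% = (RR − 1)/RR × 100 = (4.90187 − 1)/4.90187 × 100 = 79.5996%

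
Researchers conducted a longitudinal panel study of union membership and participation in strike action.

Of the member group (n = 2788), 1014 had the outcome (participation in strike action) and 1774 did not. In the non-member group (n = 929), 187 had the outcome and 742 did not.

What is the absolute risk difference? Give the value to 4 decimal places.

From the description: a = 1014, b = 1774, c = 187, d = 742.
Risk in exposed = 1014/2788 = 0.363702; risk in unexposed = 187/929 = 0.201292.
Risk difference = 0.363702 − 0.201292 = 0.162410

0.1624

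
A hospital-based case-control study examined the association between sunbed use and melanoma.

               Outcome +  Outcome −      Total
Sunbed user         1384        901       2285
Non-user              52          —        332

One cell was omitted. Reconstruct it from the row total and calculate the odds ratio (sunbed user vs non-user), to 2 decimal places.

The missing cell is in the unexposed row: 332 − 52 = 280.
So a = 1384, b = 901, c = 52, d = 280.
OR = (a·d)/(b·c) = (1384 × 280) / (901 × 52) = 387520 / 46852 = 8.27115

8.27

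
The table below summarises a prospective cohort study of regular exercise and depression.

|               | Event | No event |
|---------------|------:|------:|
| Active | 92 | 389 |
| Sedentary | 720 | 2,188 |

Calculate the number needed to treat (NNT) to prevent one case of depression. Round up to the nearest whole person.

18

Risk in treated group = 92/481 = 0.19127; risk in control = 720/2908 = 0.24759.
Absolute risk reduction = 0.24759 − 0.19127 = 0.05632
NNT = 1 / ARR = 1 / 0.05632 = 17.754 → round up → 18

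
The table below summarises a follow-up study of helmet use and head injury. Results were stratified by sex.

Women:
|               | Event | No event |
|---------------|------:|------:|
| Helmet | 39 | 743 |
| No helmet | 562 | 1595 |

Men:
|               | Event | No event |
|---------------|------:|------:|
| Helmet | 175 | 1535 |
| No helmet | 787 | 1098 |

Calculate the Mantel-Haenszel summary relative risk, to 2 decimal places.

RR_MH = Σ(aᵢ·n₀ᵢ/nᵢ) / Σ(cᵢ·n₁ᵢ/nᵢ), with n₁ᵢ = aᵢ+bᵢ (exposed), n₀ᵢ = cᵢ+dᵢ (unexposed), nᵢ = n₁ᵢ+n₀ᵢ.
Stratum 1 (Women): n₁ = 782, n₀ = 2157, n = 2939; a·n₀/n = 39·2157/2939 = 28.6230; c·n₁/n = 562·782/2939 = 149.5352
Stratum 2 (Men): n₁ = 1710, n₀ = 1885, n = 3595; a·n₀/n = 175·1885/3595 = 91.7594; c·n₁/n = 787·1710/3595 = 374.3449
RR_MH = (28.6230 + 91.7594) / (149.5352 + 374.3449) = 120.3824 / 523.8801 = 0.22979

0.23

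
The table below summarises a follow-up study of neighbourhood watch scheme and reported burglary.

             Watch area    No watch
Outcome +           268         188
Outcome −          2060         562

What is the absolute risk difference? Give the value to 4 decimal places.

Reading the table with exposure as columns: a = 268 (Watch area, case), b = 2060 (Watch area, non-case), c = 188 (No watch, case), d = 562.
Risk in exposed = 268/2328 = 0.115120; risk in unexposed = 188/750 = 0.250667.
Risk difference = 0.115120 − 0.250667 = -0.135546

-0.1355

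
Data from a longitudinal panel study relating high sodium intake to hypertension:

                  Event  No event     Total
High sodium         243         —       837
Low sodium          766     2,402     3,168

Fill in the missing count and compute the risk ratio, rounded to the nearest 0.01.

The missing cell is in the exposed row: 837 − 243 = 594.
So a = 243, b = 594, c = 766, d = 2402.
RR = [a/(a+b)] / [c/(c+d)] = (243/837) / (766/3168) = 0.29032/0.24179 = 1.20071

1.20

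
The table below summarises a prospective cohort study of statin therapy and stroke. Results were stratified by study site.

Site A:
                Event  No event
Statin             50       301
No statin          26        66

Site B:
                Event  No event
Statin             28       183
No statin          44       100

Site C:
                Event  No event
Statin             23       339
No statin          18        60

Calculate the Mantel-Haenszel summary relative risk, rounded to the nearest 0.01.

RR_MH = Σ(aᵢ·n₀ᵢ/nᵢ) / Σ(cᵢ·n₁ᵢ/nᵢ), with n₁ᵢ = aᵢ+bᵢ (exposed), n₀ᵢ = cᵢ+dᵢ (unexposed), nᵢ = n₁ᵢ+n₀ᵢ.
Stratum 1 (Site A): n₁ = 351, n₀ = 92, n = 443; a·n₀/n = 50·92/443 = 10.3837; c·n₁/n = 26·351/443 = 20.6005
Stratum 2 (Site B): n₁ = 211, n₀ = 144, n = 355; a·n₀/n = 28·144/355 = 11.3577; c·n₁/n = 44·211/355 = 26.1521
Stratum 3 (Site C): n₁ = 362, n₀ = 78, n = 440; a·n₀/n = 23·78/440 = 4.0773; c·n₁/n = 18·362/440 = 14.8091
RR_MH = (10.3837 + 11.3577 + 4.0773) / (20.6005 + 26.1521 + 14.8091) = 25.8188 / 61.5617 = 0.41940

0.42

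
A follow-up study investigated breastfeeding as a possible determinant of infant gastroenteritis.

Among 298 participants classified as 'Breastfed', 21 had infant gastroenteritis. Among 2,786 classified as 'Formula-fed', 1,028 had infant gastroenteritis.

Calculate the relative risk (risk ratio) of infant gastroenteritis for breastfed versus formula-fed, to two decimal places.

0.19

From the description: a = 21, b = 277, c = 1028, d = 1758.
Risk in exposed = 21/298 = 0.07047; risk in unexposed = 1028/2786 = 0.36899.
RR = 0.07047 / 0.36899 = 0.19098
The risk is 81% lower among the exposed than among the unexposed.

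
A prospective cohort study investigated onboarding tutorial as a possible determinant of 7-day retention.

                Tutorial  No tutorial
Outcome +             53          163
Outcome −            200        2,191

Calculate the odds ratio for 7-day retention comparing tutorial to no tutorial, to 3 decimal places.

Reading the table with exposure as columns: a = 53 (Tutorial, case), b = 200 (Tutorial, non-case), c = 163 (No tutorial, case), d = 2191.
OR = (a·d)/(b·c) = (53 × 2191) / (200 × 163) = 116123 / 32600 = 3.56206
The odds of 7-day retention are about 3.56 times as high in the tutorial group.

3.562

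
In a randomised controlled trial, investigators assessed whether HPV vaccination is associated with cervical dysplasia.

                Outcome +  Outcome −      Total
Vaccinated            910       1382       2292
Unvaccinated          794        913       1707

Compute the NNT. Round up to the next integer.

15

Risk in treated group = 910/2292 = 0.39703; risk in control = 794/1707 = 0.46514.
Absolute risk reduction = 0.46514 − 0.39703 = 0.06811
NNT = 1 / ARR = 1 / 0.06811 = 14.682 → round up → 15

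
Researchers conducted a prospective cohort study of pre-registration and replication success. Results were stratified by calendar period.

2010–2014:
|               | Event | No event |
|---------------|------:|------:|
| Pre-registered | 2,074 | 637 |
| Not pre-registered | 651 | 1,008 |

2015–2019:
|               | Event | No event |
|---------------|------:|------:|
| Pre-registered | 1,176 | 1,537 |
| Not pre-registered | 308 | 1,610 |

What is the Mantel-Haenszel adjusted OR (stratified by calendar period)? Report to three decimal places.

OR_MH = Σ(aᵢdᵢ/nᵢ) / Σ(bᵢcᵢ/nᵢ), where nᵢ is the stratum total.
Stratum 1 (2010–2014): n = 4370; a·d/n = 2074·1008/4370 = 478.3963; b·c/n = 637·651/4370 = 94.8941
Stratum 2 (2015–2019): n = 4631; a·d/n = 1176·1610/4631 = 408.8447; b·c/n = 1537·308/4631 = 102.2233
OR_MH = (478.3963 + 408.8447) / (94.8941 + 102.2233) = 887.2411 / 197.1173 = 4.50108

4.501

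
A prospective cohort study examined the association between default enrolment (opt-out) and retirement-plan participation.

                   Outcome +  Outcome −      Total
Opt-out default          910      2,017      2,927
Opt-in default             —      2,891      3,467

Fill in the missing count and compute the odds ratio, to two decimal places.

2.26

The missing cell is in the unexposed row: 3467 − 2891 = 576.
So a = 910, b = 2017, c = 576, d = 2891.
OR = (a·d)/(b·c) = (910 × 2891) / (2017 × 576) = 2630810 / 1161792 = 2.26444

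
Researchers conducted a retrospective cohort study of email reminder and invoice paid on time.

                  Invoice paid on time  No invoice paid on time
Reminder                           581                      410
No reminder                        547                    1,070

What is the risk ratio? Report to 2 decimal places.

1.73

Cells: a = 581, b = 410, c = 547, d = 1070.
Risk in exposed = 581/991 = 0.58628; risk in unexposed = 547/1617 = 0.33828.
RR = 0.58628 / 0.33828 = 1.73311
The risk among the exposed is 1.73 times that among the unexposed.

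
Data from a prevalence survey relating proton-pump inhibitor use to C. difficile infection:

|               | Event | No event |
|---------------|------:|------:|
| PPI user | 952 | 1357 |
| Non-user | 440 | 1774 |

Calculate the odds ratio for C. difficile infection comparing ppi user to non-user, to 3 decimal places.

Cells: a = 952, b = 1357, c = 440, d = 1774.
OR = (a·d)/(b·c) = (952 × 1774) / (1357 × 440) = 1688848 / 597080 = 2.82851
The odds of C. difficile infection are about 2.83 times as high in the ppi user group.

2.829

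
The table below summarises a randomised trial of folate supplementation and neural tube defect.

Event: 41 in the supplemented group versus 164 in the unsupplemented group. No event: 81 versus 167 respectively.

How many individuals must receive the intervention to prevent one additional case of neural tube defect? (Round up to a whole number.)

7

Risk in treated group = 41/122 = 0.33607; risk in control = 164/331 = 0.49547.
Absolute risk reduction = 0.49547 − 0.33607 = 0.15940
NNT = 1 / ARR = 1 / 0.15940 = 6.273 → round up → 7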